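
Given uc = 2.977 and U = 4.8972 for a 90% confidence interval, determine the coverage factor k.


k = U / uc
k = 4.8972 / 2.977
k = 1.645

1.645


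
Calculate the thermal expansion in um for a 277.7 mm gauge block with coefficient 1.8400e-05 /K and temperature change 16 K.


dL = L * alpha * dT
= 277.7 * 1.8400e-05 * 16
= 0.0817549 mm
dL_um = 0.0817549 * 1000 = 81.7549 um

81.7549


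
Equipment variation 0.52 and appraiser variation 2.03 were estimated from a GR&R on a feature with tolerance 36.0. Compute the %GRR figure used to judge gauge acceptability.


GRR = sqrt(EV^2 + AV^2) = sqrt(0.52^2 + 2.03^2) = 2.0955429
%GRR = GRR / tol * 100 = 2.0955429 / 36.0 * 100
%GRR = 5.8210

5.8210


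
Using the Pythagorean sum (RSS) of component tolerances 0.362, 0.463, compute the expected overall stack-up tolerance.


RSS = sqrt(0.362^2 + 0.463^2)
= sqrt(0.345413)
= 0.5877

0.5877


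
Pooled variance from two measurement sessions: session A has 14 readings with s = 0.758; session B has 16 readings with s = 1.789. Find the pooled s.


s_p = sqrt(((n1-1)*s1^2 + (n2-1)*s2^2) / (n1+n2-2))
numerator = (14-1)*0.758^2 + (16-1)*1.789^2 = 7.469332 + 48.007815 = 55.477147
denominator = 14 + 16 - 2 = 28
s_p^2 = 55.477147 / 28 = 1.9813267
s_p = sqrt(1.9813267) = 1.4076

1.4076


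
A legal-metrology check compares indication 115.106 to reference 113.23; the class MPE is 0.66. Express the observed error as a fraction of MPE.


e = indication - reference = 115.106 - 113.23 = 1.8760
|e| = 1.8760
ratio = |e| / MPE = 1.8760 / 0.66
ratio = 2.8424

2.8424


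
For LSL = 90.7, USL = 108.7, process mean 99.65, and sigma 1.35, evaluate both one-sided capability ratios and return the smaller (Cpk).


Cpu = (USL - mean) / (3*sigma) = (108.7 - 99.65) / (3*1.35) = 2.2346
Cpl = (mean - LSL) / (3*sigma) = (99.65 - 90.7) / (3*1.35) = 2.2099
Cpk = min(Cpu, Cpl) = 2.2099

2.2099


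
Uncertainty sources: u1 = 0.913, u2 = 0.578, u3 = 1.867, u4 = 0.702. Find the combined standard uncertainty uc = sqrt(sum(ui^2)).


uc = sqrt(0.913^2 + 0.578^2 + 1.867^2 + 0.702^2)
uc = sqrt(5.146146)
uc = 2.2685

2.2685


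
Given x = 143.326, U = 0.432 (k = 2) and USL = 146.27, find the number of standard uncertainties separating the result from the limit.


u = U / k = 0.432 / 2 = 0.216
margin = |USL - x| = |146.27 - 143.326| = 2.944
z = margin / u = 2.944 / 0.216
z = 13.6296

13.6296


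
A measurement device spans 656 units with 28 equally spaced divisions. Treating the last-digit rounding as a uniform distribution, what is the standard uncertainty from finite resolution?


resolution = range / divisions
resolution = 656 / 28 = 23.428571
u_res = resolution / (2*sqrt(3))
u_res = 23.428571 / 3.4641016
u_res = 6.7632

6.7632


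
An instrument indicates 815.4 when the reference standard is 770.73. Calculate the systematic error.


Systematic error = measured - true
= 815.4 - 770.73
= 44.6700

44.6700


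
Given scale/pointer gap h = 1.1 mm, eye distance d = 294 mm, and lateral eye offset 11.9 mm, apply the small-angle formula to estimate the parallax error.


error = h * offset / d
= 1.1 * 11.9 / 294
= 0.0445

0.0445


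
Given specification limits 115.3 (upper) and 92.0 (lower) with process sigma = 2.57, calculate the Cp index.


Cp = (USL - LSL) / (6 * sigma)
= (115.3 - 92.0) / (6 * 2.57)
= 23.3000 / 15.4200
= 1.5110

1.5110


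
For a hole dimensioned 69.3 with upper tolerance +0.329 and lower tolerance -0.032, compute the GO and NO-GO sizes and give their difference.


GO = nominal - lower_tol (smallest hole = maximum material condition)
GO = 69.3 - 0.032 = 69.268
NO-GO = nominal + upper_tol (largest hole = least material condition)
NO-GO = 69.3 + 0.329 = 69.629
spread = NO-GO - GO = 69.629 - 69.268 = 0.3610

0.3610


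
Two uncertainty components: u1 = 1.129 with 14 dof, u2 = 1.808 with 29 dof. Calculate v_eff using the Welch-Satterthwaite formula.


uc = sqrt(u1^2 + u2^2) = sqrt(1.129^2 + 1.808^2) = 2.1315499
v_eff = uc^4 / (u1^4/v1 + u2^4/v2)
= 2.1315499^4 / (1.129^4/14 + 1.808^4/29)
= 20.643437 / 0.48451524
v_eff = 42.6064

42.6064


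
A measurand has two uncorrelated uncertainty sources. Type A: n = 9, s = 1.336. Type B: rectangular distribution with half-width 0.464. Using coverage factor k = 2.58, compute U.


u_A = s / sqrt(n) = 1.336 / sqrt(9) = 0.44533333
u_B = half_width / sqrt(3) = 0.464 / sqrt(3) = 0.26789052
uc = sqrt(u_A^2 + u_B^2) = sqrt(0.44533333^2 + 0.26789052^2) = 0.51969905
U = k * uc = 2.58 * 0.51969905
U = 1.3408

1.3408


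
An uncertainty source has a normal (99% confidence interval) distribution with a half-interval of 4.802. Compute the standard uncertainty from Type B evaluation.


u_B = half_width / 2.576
u_B = 4.802 / 2.576
u_B = 1.8641

1.8641


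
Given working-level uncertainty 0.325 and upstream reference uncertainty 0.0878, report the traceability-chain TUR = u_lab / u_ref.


TUR = u_lab / u_ref
= 0.325 / 0.0878
= 3.7016

3.7016


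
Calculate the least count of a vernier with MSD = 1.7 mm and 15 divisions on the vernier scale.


LC = MSD / n_div
= 1.7 / 15
= 0.1133

0.1133


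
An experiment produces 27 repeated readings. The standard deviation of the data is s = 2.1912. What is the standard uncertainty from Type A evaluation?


u_A = s / sqrt(n)
u_A = 2.1912 / sqrt(27)
u_A = 2.1912 / 5.1961524
u_A = 0.4217

0.4217


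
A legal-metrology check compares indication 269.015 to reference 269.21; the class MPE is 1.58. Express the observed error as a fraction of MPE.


e = indication - reference = 269.015 - 269.21 = -0.1950
|e| = 0.1950
ratio = |e| / MPE = 0.1950 / 1.58
ratio = 0.1234

0.1234


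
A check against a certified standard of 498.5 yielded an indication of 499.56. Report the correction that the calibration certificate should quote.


Correction = standard - reading
= 498.5 - 499.56
= -1.0600

-1.0600


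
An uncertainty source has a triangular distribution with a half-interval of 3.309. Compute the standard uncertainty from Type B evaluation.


u_B = half_width / sqrt(6)
u_B = 3.309 / 2.4494897
u_B = 1.3509

1.3509


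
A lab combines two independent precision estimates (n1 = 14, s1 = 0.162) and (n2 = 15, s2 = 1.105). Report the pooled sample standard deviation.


s_p = sqrt(((n1-1)*s1^2 + (n2-1)*s2^2) / (n1+n2-2))
numerator = (14-1)*0.162^2 + (15-1)*1.105^2 = 0.341172 + 17.09435 = 17.435522
denominator = 14 + 15 - 2 = 27
s_p^2 = 17.435522 / 27 = 0.64576007
s_p = sqrt(0.64576007) = 0.8036

0.8036


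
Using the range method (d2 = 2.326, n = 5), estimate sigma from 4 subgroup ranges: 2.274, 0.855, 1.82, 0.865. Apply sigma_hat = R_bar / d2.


R_bar = (2.274 + 0.855 + 1.82 + 0.865) / 4
R_bar = 5.814 / 4 = 1.4535
sigma_hat = R_bar / d2 = 1.4535 / 2.326 = 0.6249

0.6249


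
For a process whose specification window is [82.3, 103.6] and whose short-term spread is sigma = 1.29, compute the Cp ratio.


Cp = (USL - LSL) / (6 * sigma)
= (103.6 - 82.3) / (6 * 1.29)
= 21.3000 / 7.7400
= 2.7519

2.7519


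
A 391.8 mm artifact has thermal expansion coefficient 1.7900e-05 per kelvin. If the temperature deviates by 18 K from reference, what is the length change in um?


dL = L * alpha * dT
= 391.8 * 1.7900e-05 * 18
= 0.1262380 mm
dL_um = 0.1262380 * 1000 = 126.2380 um

126.2380


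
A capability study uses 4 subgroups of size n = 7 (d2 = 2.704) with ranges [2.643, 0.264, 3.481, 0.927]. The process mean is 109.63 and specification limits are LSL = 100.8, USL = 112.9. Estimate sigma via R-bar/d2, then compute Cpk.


R_bar = (2.643 + 0.264 + 3.481 + 0.927) / 4 = 1.82875
sigma = R_bar / d2 = 1.82875 / 2.704 = 0.67631287
Cp = (USL - LSL)/(6*sigma) = (112.9 - 100.8)/(6*0.67631287) = 2.9819
Cpu = (112.9 - 109.63)/(3*0.67631287) = 1.6117
Cpl = (109.63 - 100.8)/(3*0.67631287) = 4.3520
Cpk = min(Cpu, Cpl) = 1.6117

1.6117


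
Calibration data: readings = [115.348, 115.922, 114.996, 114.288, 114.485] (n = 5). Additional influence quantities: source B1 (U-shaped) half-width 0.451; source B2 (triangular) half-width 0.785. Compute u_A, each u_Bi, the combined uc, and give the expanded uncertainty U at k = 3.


mean = (115.348 + 115.922 + 114.996 + 114.288 + 114.485) / 5 = 115.0078
s = sqrt(sum((x - mean)^2)/(n-1)) = 0.66012665
u_A = s / sqrt(n) = 0.66012665 / sqrt(5) = 0.29521761
u_B1 = 0.451 / sqrt(2) = 0.31890516
u_B2 = 0.785 / sqrt(6) = 0.32047491
uc = sqrt(0.29521761^2 + 0.31890516^2 + 0.32047491^2) = 0.53996121
U = k * uc = 3 * 0.53996121
U = 1.6199

1.6199


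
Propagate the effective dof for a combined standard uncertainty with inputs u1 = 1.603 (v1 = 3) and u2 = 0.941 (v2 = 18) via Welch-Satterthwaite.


uc = sqrt(u1^2 + u2^2) = sqrt(1.603^2 + 0.941^2) = 1.8587872
v_eff = uc^4 / (u1^4/v1 + u2^4/v2)
= 1.8587872^4 / (1.603^4/3 + 0.941^4/18)
= 11.937646 / 2.2445233
v_eff = 5.3186

5.3186


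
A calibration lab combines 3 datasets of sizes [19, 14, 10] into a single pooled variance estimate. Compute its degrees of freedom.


nu = sum_i (n_i - 1)
nu = ((19 - 1) + (14 - 1) + (10 - 1))
nu = 18 + 13 + 9
nu = 40

40


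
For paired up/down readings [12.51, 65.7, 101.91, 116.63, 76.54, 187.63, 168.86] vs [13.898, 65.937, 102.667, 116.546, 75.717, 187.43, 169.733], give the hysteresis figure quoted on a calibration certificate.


|12.51 - 13.898| = 1.3880
|65.7 - 65.937| = 0.2370
|101.91 - 102.667| = 0.7570
|116.63 - 116.546| = 0.0840
|76.54 - 75.717| = 0.8230
|187.63 - 187.43| = 0.2000
|168.86 - 169.733| = 0.8730
hysteresis = max(diffs) = 1.3880

1.3880


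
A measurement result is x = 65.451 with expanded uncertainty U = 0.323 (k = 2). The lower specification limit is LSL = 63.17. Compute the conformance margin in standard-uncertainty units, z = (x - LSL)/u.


u = U / k = 0.323 / 2 = 0.1615
margin = |LSL - x| = |63.17 - 65.451| = 2.281
z = margin / u = 2.281 / 0.1615
z = 14.1238

14.1238


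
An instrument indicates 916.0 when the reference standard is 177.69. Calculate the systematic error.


Systematic error = measured - true
= 916.0 - 177.69
= 738.3100

738.3100


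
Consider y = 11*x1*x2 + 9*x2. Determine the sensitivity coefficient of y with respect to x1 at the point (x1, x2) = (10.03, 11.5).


y = 11*x1*x2 + 9*x2
dy/dx1 = 11*x2
Evaluate at x2 = 11.5: c1 = 11 * 11.5
c1 = 126.5000

126.5000


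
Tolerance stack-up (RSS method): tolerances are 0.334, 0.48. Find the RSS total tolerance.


RSS = sqrt(0.334^2 + 0.48^2)
= sqrt(0.341956)
= 0.5848

0.5848


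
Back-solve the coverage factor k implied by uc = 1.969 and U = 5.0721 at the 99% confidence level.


k = U / uc
k = 5.0721 / 1.969
k = 2.576

2.576


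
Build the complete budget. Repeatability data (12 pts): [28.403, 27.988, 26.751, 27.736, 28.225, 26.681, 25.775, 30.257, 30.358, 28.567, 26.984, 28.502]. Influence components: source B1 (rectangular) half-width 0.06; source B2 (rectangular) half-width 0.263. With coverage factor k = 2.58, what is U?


mean = (28.403 + 27.988 + 26.751 + 27.736 + 28.225 + 26.681 + 25.775 + 30.257 + 30.358 + 28.567 + 26.984 + 28.502) / 12 = 28.01891667
s = sqrt(sum((x - mean)^2)/(n-1)) = 1.3747373
u_A = s / sqrt(n) = 1.3747373 / sqrt(12) = 0.39685248
u_B1 = 0.06 / sqrt(3) = 0.034641016
u_B2 = 0.263 / sqrt(3) = 0.15184312
uc = sqrt(0.39685248^2 + 0.034641016^2 + 0.15184312^2) = 0.42631939
U = k * uc = 2.58 * 0.42631939
U = 1.0999

1.0999


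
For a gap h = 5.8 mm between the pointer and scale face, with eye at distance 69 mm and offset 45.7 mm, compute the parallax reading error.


error = h * offset / d
= 5.8 * 45.7 / 69
= 3.8414

3.8414


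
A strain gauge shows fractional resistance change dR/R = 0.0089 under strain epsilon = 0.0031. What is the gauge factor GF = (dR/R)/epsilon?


GF = (dR/R) / epsilon
= 0.0089 / 0.0031
= 2.8710

2.8710


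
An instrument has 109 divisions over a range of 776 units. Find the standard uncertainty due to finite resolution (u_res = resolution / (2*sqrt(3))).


resolution = range / divisions
resolution = 776 / 109 = 7.1192661
u_res = resolution / (2*sqrt(3))
u_res = 7.1192661 / 3.4641016
u_res = 2.0552

2.0552


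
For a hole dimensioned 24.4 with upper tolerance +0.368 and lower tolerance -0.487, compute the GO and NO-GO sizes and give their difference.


GO = nominal - lower_tol (smallest hole = maximum material condition)
GO = 24.4 - 0.487 = 23.913
NO-GO = nominal + upper_tol (largest hole = least material condition)
NO-GO = 24.4 + 0.368 = 24.768
spread = NO-GO - GO = 24.768 - 23.913 = 0.8550

0.8550


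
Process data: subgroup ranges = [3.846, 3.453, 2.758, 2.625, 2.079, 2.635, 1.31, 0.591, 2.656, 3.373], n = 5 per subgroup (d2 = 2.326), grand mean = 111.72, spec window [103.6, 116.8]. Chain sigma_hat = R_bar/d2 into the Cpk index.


R_bar = (3.846 + 3.453 + 2.758 + 2.625 + 2.079 + 2.635 + 1.31 + 0.591 + 2.656 + 3.373) / 10 = 2.5326
sigma = R_bar / d2 = 2.5326 / 2.326 = 1.088822
Cp = (USL - LSL)/(6*sigma) = (116.8 - 103.6)/(6*1.088822) = 2.0205
Cpu = (116.8 - 111.72)/(3*1.088822) = 1.5552
Cpl = (111.72 - 103.6)/(3*1.088822) = 2.4859
Cpk = min(Cpu, Cpl) = 1.5552

1.5552


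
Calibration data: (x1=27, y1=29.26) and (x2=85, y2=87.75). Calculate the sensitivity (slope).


slope = (y2 - y1) / (x2 - x1)
= (87.75 - 29.26) / (85 - 27)
= 58.4900 / 58
= 1.0084

1.0084


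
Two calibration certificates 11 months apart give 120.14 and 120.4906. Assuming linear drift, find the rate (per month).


rate = (v2 - v1) / months
= (120.4906 - 120.14) / 11
= 0.3506 / 11
= 0.0319

0.0319


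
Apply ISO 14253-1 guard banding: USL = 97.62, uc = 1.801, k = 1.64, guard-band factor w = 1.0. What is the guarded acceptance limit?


U = k * uc = 1.64 * 1.801 = 2.95364
guard band g = w * U = 1.0 * 2.95364 = 2.95364
AL = USL - g = 97.62 - 2.95364
AL = 94.6664

94.6664


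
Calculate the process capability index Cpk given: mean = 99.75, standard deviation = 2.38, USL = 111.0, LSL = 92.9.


Cpu = (USL - mean) / (3*sigma) = (111.0 - 99.75) / (3*2.38) = 1.5756
Cpl = (mean - LSL) / (3*sigma) = (99.75 - 92.9) / (3*2.38) = 0.9594
Cpk = min(Cpu, Cpl) = 0.9594

0.9594


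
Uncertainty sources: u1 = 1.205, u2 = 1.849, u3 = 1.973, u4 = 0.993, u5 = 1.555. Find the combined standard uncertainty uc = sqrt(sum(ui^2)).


uc = sqrt(1.205^2 + 1.849^2 + 1.973^2 + 0.993^2 + 1.555^2)
uc = sqrt(12.167629)
uc = 3.4882

3.4882


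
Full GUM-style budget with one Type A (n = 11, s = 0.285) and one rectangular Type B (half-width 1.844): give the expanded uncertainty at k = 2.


u_A = s / sqrt(n) = 0.285 / sqrt(11) = 0.085930733
u_B = half_width / sqrt(3) = 1.844 / sqrt(3) = 1.0646339
uc = sqrt(u_A^2 + u_B^2) = sqrt(0.085930733^2 + 1.0646339^2) = 1.0680962
U = k * uc = 2 * 1.0680962
U = 2.1362

2.1362


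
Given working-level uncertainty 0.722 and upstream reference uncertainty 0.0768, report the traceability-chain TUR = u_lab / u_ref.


TUR = u_lab / u_ref
= 0.722 / 0.0768
= 9.4010

9.4010


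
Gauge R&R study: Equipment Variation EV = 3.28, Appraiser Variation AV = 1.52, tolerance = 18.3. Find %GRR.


GRR = sqrt(EV^2 + AV^2) = sqrt(3.28^2 + 1.52^2) = 3.6150795
%GRR = GRR / tol * 100 = 3.6150795 / 18.3 * 100
%GRR = 19.7545

19.7545


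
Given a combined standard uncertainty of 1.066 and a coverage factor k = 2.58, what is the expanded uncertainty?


U = k * uc
U = 2.58 * 1.066
U = 2.7503

2.7503


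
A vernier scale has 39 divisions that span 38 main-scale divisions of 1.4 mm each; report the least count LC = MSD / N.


LC = MSD / n_div
= 1.4 / 39
= 0.0359

0.0359


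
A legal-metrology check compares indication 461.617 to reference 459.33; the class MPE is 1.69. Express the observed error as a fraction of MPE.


e = indication - reference = 461.617 - 459.33 = 2.2870
|e| = 2.2870
ratio = |e| / MPE = 2.2870 / 1.69
ratio = 1.3533

1.3533


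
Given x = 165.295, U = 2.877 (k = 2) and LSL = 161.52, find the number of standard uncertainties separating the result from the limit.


u = U / k = 2.877 / 2 = 1.4385
margin = |LSL - x| = |161.52 - 165.295| = 3.775
z = margin / u = 3.775 / 1.4385
z = 2.6243

2.6243


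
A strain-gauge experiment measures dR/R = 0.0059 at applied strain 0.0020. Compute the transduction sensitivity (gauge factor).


GF = (dR/R) / epsilon
= 0.0059 / 0.0020
= 2.9500

2.9500


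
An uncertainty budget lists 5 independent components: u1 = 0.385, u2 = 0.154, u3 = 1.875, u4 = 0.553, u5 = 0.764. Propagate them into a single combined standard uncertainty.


uc = sqrt(0.385^2 + 0.154^2 + 1.875^2 + 0.553^2 + 0.764^2)
uc = sqrt(4.577071)
uc = 2.1394

2.1394


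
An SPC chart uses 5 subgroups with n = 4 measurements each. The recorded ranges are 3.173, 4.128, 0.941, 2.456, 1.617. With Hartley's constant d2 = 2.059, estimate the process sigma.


R_bar = (3.173 + 4.128 + 0.941 + 2.456 + 1.617) / 5
R_bar = 12.315 / 5 = 2.463
sigma_hat = R_bar / d2 = 2.463 / 2.059 = 1.1962

1.1962


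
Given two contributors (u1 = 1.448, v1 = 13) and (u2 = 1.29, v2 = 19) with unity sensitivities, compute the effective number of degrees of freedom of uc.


uc = sqrt(u1^2 + u2^2) = sqrt(1.448^2 + 1.29^2) = 1.9392792
v_eff = uc^4 / (u1^4/v1 + u2^4/v2)
= 1.9392792^4 / (1.448^4/13 + 1.29^4/19)
= 14.143645 / 0.48391563
v_eff = 29.2275

29.2275


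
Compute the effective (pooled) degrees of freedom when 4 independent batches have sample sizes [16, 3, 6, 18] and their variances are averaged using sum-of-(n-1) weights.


nu = sum_i (n_i - 1)
nu = ((16 - 1) + (3 - 1) + (6 - 1) + (18 - 1))
nu = 15 + 2 + 5 + 17
nu = 39

39


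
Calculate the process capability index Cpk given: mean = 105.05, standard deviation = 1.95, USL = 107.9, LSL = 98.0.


Cpu = (USL - mean) / (3*sigma) = (107.9 - 105.05) / (3*1.95) = 0.4872
Cpl = (mean - LSL) / (3*sigma) = (105.05 - 98.0) / (3*1.95) = 1.2051
Cpk = min(Cpu, Cpl) = 0.4872

0.4872


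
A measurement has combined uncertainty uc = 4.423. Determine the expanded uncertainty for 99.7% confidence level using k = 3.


U = k * uc
U = 3 * 4.423
U = 13.2690

13.2690


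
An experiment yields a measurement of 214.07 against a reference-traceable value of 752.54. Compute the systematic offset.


Systematic error = measured - true
= 214.07 - 752.54
= -538.4700

-538.4700


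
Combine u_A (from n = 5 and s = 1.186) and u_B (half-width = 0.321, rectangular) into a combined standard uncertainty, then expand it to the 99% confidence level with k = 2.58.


u_A = s / sqrt(n) = 1.186 / sqrt(5) = 0.53039532
u_B = half_width / sqrt(3) = 0.321 / sqrt(3) = 0.18532944
uc = sqrt(u_A^2 + u_B^2) = sqrt(0.53039532^2 + 0.18532944^2) = 0.56184179
U = k * uc = 2.58 * 0.56184179
U = 1.4496

1.4496


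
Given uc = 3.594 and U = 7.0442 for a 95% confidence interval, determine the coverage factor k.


k = U / uc
k = 7.0442 / 3.594
k = 1.96

1.96


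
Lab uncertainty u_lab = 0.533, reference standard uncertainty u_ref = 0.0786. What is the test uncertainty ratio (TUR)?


TUR = u_lab / u_ref
= 0.533 / 0.0786
= 6.7812

6.7812


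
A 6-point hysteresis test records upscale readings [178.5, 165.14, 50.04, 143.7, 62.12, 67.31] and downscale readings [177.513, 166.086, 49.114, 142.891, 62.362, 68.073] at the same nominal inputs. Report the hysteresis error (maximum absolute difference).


|178.5 - 177.513| = 0.9870
|165.14 - 166.086| = 0.9460
|50.04 - 49.114| = 0.9260
|143.7 - 142.891| = 0.8090
|62.12 - 62.362| = 0.2420
|67.31 - 68.073| = 0.7630
hysteresis = max(diffs) = 0.9870

0.9870


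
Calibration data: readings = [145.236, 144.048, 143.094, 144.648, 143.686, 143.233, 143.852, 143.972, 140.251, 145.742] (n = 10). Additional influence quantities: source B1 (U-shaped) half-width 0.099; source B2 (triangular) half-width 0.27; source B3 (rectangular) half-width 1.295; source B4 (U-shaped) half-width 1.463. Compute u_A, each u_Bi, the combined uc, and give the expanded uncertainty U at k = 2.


mean = (145.236 + 144.048 + 143.094 + 144.648 + 143.686 + 143.233 + 143.852 + 143.972 + 140.251 + 145.742) / 10 = 143.7762
s = sqrt(sum((x - mean)^2)/(n-1)) = 1.4932818
u_A = s / sqrt(n) = 1.4932818 / sqrt(10) = 0.47221717
u_B1 = 0.099 / sqrt(2) = 0.070003571
u_B2 = 0.27 / sqrt(6) = 0.11022704
u_B3 = 1.295 / sqrt(3) = 0.7476686
u_B4 = 1.463 / sqrt(2) = 1.0344972
uc = sqrt(0.47221717^2 + 0.070003571^2 + 0.11022704^2 + 0.7476686^2 + 1.0344972^2) = 1.3671987
U = k * uc = 2 * 1.3671987
U = 2.7344

2.7344


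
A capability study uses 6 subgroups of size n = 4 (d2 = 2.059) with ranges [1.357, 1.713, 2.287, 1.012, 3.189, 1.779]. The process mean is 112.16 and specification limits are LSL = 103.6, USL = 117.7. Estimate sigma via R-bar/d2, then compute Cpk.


R_bar = (1.357 + 1.713 + 2.287 + 1.012 + 3.189 + 1.779) / 6 = 1.8895
sigma = R_bar / d2 = 1.8895 / 2.059 = 0.91767848
Cp = (USL - LSL)/(6*sigma) = (117.7 - 103.6)/(6*0.91767848) = 2.5608
Cpu = (117.7 - 112.16)/(3*0.91767848) = 2.0123
Cpl = (112.16 - 103.6)/(3*0.91767848) = 3.1093
Cpk = min(Cpu, Cpl) = 2.0123

2.0123


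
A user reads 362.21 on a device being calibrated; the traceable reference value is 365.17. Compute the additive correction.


Correction = standard - reading
= 365.17 - 362.21
= 2.9600

2.9600


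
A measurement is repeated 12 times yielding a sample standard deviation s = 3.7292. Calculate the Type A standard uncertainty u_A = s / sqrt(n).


u_A = s / sqrt(n)
u_A = 3.7292 / sqrt(12)
u_A = 3.7292 / 3.4641016
u_A = 1.0765

1.0765


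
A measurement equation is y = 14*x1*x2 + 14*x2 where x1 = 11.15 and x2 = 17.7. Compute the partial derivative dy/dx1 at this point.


y = 14*x1*x2 + 14*x2
dy/dx1 = 14*x2
Evaluate at x2 = 17.7: c1 = 14 * 17.7
c1 = 247.8000

247.8000


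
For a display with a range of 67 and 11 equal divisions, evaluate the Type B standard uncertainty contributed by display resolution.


resolution = range / divisions
resolution = 67 / 11 = 6.0909091
u_res = resolution / (2*sqrt(3))
u_res = 6.0909091 / 3.4641016
u_res = 1.7583

1.7583


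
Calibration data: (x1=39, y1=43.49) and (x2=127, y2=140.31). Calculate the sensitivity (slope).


slope = (y2 - y1) / (x2 - x1)
= (140.31 - 43.49) / (127 - 39)
= 96.8200 / 88
= 1.1002

1.1002


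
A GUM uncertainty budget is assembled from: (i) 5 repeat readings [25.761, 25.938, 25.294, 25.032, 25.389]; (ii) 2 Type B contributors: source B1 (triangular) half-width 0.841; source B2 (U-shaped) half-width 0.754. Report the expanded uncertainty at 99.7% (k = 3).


mean = (25.761 + 25.938 + 25.294 + 25.032 + 25.389) / 5 = 25.4828
s = sqrt(sum((x - mean)^2)/(n-1)) = 0.36478309
u_A = s / sqrt(n) = 0.36478309 / sqrt(5) = 0.16313596
u_B1 = 0.841 / sqrt(6) = 0.34333681
u_B2 = 0.754 / sqrt(2) = 0.53315851
uc = sqrt(0.16313596^2 + 0.34333681^2 + 0.53315851^2) = 0.65479119
U = k * uc = 3 * 0.65479119
U = 1.9644

1.9644


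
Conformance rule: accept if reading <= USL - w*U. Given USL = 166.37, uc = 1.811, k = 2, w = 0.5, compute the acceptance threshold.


U = k * uc = 2 * 1.811 = 3.622
guard band g = w * U = 0.5 * 3.622 = 1.811
AL = USL - g = 166.37 - 1.811
AL = 164.5590

164.5590


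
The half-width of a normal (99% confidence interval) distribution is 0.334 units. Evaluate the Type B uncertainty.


u_B = half_width / 2.576
u_B = 0.334 / 2.576
u_B = 0.1297

0.1297


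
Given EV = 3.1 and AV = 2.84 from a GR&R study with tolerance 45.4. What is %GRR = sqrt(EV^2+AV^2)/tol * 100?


GRR = sqrt(EV^2 + AV^2) = sqrt(3.1^2 + 2.84^2) = 4.204236
%GRR = GRR / tol * 100 = 4.204236 / 45.4 * 100
%GRR = 9.2604

9.2604


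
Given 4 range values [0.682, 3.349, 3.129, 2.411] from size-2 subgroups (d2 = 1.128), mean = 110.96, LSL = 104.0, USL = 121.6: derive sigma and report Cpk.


R_bar = (0.682 + 3.349 + 3.129 + 2.411) / 4 = 2.39275
sigma = R_bar / d2 = 2.39275 / 1.128 = 2.1212323
Cp = (USL - LSL)/(6*sigma) = (121.6 - 104.0)/(6*2.1212323) = 1.3828
Cpu = (121.6 - 110.96)/(3*2.1212323) = 1.6720
Cpl = (110.96 - 104.0)/(3*2.1212323) = 1.0937
Cpk = min(Cpu, Cpl) = 1.0937

1.0937


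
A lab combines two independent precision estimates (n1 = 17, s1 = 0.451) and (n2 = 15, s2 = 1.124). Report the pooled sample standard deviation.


s_p = sqrt(((n1-1)*s1^2 + (n2-1)*s2^2) / (n1+n2-2))
numerator = (17-1)*0.451^2 + (15-1)*1.124^2 = 3.254416 + 17.687264 = 20.94168
denominator = 17 + 15 - 2 = 30
s_p^2 = 20.94168 / 30 = 0.698056
s_p = sqrt(0.698056) = 0.8355

0.8355


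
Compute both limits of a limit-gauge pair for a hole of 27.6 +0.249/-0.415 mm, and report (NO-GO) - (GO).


GO = nominal - lower_tol (smallest hole = maximum material condition)
GO = 27.6 - 0.415 = 27.185
NO-GO = nominal + upper_tol (largest hole = least material condition)
NO-GO = 27.6 + 0.249 = 27.849
spread = NO-GO - GO = 27.849 - 27.185 = 0.6640

0.6640


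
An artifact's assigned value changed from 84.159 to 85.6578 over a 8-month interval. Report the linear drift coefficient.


rate = (v2 - v1) / months
= (85.6578 - 84.159) / 8
= 1.4988 / 8
= 0.1873

0.1873


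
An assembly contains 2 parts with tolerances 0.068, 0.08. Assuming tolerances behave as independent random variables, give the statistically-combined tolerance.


RSS = sqrt(0.068^2 + 0.08^2)
= sqrt(0.011024)
= 0.1050

0.1050


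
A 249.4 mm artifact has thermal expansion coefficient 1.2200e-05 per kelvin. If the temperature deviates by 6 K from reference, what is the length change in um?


dL = L * alpha * dT
= 249.4 * 1.2200e-05 * 6
= 0.0182561 mm
dL_um = 0.0182561 * 1000 = 18.2561 um

18.2561


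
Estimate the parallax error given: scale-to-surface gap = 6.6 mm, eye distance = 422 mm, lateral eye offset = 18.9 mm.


error = h * offset / d
= 6.6 * 18.9 / 422
= 0.2956

0.2956


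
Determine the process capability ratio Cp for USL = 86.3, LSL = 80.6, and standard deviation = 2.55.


Cp = (USL - LSL) / (6 * sigma)
= (86.3 - 80.6) / (6 * 2.55)
= 5.7000 / 15.3000
= 0.3725

0.3725


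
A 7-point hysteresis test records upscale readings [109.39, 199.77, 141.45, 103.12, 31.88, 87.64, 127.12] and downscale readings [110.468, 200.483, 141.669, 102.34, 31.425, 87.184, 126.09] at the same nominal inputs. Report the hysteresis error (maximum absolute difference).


|109.39 - 110.468| = 1.0780
|199.77 - 200.483| = 0.7130
|141.45 - 141.669| = 0.2190
|103.12 - 102.34| = 0.7800
|31.88 - 31.425| = 0.4550
|87.64 - 87.184| = 0.4560
|127.12 - 126.09| = 1.0300
hysteresis = max(diffs) = 1.0780

1.0780


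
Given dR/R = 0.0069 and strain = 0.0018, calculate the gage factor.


GF = (dR/R) / epsilon
= 0.0069 / 0.0018
= 3.8333

3.8333


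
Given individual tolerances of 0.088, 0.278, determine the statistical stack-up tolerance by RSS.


RSS = sqrt(0.088^2 + 0.278^2)
= sqrt(0.085028)
= 0.2916

0.2916


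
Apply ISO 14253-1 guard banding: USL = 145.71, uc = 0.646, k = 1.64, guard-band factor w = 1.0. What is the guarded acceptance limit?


U = k * uc = 1.64 * 0.646 = 1.05944
guard band g = w * U = 1.0 * 1.05944 = 1.05944
AL = USL - g = 145.71 - 1.05944
AL = 144.6506

144.6506


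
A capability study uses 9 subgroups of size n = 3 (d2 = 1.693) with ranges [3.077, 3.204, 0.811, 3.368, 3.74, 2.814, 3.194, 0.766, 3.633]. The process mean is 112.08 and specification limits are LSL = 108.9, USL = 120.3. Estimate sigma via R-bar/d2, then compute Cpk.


R_bar = (3.077 + 3.204 + 0.811 + 3.368 + 3.74 + 2.814 + 3.194 + 0.766 + 3.633) / 9 = 2.7341111
sigma = R_bar / d2 = 2.7341111 / 1.693 = 1.6149504
Cp = (USL - LSL)/(6*sigma) = (120.3 - 108.9)/(6*1.6149504) = 1.1765
Cpu = (120.3 - 112.08)/(3*1.6149504) = 1.6966
Cpl = (112.08 - 108.9)/(3*1.6149504) = 0.6564
Cpk = min(Cpu, Cpl) = 0.6564

0.6564


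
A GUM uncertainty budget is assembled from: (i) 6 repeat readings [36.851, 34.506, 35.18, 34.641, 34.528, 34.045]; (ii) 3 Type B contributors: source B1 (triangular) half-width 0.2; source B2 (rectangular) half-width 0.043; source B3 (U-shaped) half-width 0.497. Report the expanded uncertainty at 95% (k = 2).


mean = (36.851 + 34.506 + 35.18 + 34.641 + 34.528 + 34.045) / 6 = 34.9585
s = sqrt(sum((x - mean)^2)/(n-1)) = 0.99558962
u_A = s / sqrt(n) = 0.99558962 / sqrt(6) = 0.40644776
u_B1 = 0.2 / sqrt(6) = 0.081649658
u_B2 = 0.043 / sqrt(3) = 0.024826062
u_B3 = 0.497 / sqrt(2) = 0.35143207
uc = sqrt(0.40644776^2 + 0.081649658^2 + 0.024826062^2 + 0.35143207^2) = 0.54404713
U = k * uc = 2 * 0.54404713
U = 1.0881

1.0881


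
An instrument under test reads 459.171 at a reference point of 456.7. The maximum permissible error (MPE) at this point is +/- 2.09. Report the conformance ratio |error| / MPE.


e = indication - reference = 459.171 - 456.7 = 2.4710
|e| = 2.4710
ratio = |e| / MPE = 2.4710 / 2.09
ratio = 1.1823

1.1823


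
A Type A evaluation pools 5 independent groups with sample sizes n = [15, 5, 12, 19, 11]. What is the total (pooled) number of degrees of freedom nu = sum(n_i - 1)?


nu = sum_i (n_i - 1)
nu = ((15 - 1) + (5 - 1) + (12 - 1) + (19 - 1) + (11 - 1))
nu = 14 + 4 + 11 + 18 + 10
nu = 57

57


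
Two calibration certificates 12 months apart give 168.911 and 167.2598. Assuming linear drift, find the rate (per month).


rate = (v2 - v1) / months
= (167.2598 - 168.911) / 12
= -1.6512 / 12
= -0.1376

-0.1376


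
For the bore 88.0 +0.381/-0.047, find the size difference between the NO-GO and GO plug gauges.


GO = nominal - lower_tol (smallest hole = maximum material condition)
GO = 88.0 - 0.047 = 87.953
NO-GO = nominal + upper_tol (largest hole = least material condition)
NO-GO = 88.0 + 0.381 = 88.381
spread = NO-GO - GO = 88.381 - 87.953 = 0.4280

0.4280


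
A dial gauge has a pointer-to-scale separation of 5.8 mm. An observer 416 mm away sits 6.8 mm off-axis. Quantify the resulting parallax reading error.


error = h * offset / d
= 5.8 * 6.8 / 416
= 0.0948

0.0948


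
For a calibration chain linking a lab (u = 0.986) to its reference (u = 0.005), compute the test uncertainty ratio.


TUR = u_lab / u_ref
= 0.986 / 0.005
= 197.2000

197.2000


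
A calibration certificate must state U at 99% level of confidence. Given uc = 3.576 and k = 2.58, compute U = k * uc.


U = k * uc
U = 2.58 * 3.576
U = 9.2261

9.2261


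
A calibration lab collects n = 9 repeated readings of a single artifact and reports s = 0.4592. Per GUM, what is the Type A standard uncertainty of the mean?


u_A = s / sqrt(n)
u_A = 0.4592 / sqrt(9)
u_A = 0.4592 / 3
u_A = 0.1531

0.1531


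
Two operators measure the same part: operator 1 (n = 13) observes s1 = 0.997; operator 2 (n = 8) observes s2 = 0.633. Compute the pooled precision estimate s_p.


s_p = sqrt(((n1-1)*s1^2 + (n2-1)*s2^2) / (n1+n2-2))
numerator = (13-1)*0.997^2 + (8-1)*0.633^2 = 11.928108 + 2.804823 = 14.732931
denominator = 13 + 8 - 2 = 19
s_p^2 = 14.732931 / 19 = 0.77541742
s_p = sqrt(0.77541742) = 0.8806

0.8806


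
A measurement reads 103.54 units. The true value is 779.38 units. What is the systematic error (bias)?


Systematic error = measured - true
= 103.54 - 779.38
= -675.8400

-675.8400


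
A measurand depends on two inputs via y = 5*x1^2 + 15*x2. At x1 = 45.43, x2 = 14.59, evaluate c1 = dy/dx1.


y = 5*x1^2 + 15*x2
dy/dx1 = 2*5*x1
Evaluate at x1 = 45.43: c1 = 10 * 45.43
c1 = 454.3000

454.3000


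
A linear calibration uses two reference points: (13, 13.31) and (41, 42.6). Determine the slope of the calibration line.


slope = (y2 - y1) / (x2 - x1)
= (42.6 - 13.31) / (41 - 13)
= 29.2900 / 28
= 1.0461

1.0461


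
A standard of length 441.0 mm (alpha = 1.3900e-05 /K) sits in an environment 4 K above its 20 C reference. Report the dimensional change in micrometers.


dL = L * alpha * dT
= 441.0 * 1.3900e-05 * 4
= 0.0245196 mm
dL_um = 0.0245196 * 1000 = 24.5196 um

24.5196


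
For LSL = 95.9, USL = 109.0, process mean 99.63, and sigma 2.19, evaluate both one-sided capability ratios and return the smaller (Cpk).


Cpu = (USL - mean) / (3*sigma) = (109.0 - 99.63) / (3*2.19) = 1.4262
Cpl = (mean - LSL) / (3*sigma) = (99.63 - 95.9) / (3*2.19) = 0.5677
Cpk = min(Cpu, Cpl) = 0.5677

0.5677


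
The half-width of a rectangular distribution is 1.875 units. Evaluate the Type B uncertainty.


u_B = half_width / sqrt(3)
u_B = 1.875 / 1.7320508
u_B = 1.0825

1.0825


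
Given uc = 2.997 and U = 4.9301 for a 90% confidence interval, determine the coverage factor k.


k = U / uc
k = 4.9301 / 2.997
k = 1.645

1.645


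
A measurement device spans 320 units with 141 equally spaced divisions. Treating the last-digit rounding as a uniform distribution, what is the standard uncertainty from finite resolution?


resolution = range / divisions
resolution = 320 / 141 = 2.2695035
u_res = resolution / (2*sqrt(3))
u_res = 2.2695035 / 3.4641016
u_res = 0.6551

0.6551


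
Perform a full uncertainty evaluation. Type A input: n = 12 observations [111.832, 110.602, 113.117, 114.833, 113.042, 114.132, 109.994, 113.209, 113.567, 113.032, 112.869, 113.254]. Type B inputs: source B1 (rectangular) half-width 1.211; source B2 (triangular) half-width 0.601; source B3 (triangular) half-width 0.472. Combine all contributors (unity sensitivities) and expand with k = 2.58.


mean = (111.832 + 110.602 + 113.117 + 114.833 + 113.042 + 114.132 + 109.994 + 113.209 + 113.567 + 113.032 + 112.869 + 113.254) / 12 = 112.79025
s = sqrt(sum((x - mean)^2)/(n-1)) = 1.3727001
u_A = s / sqrt(n) = 1.3727001 / sqrt(12) = 0.39626439
u_B1 = 1.211 / sqrt(3) = 0.69917118
u_B2 = 0.601 / sqrt(6) = 0.24535722
u_B3 = 0.472 / sqrt(6) = 0.19269319
uc = sqrt(0.39626439^2 + 0.69917118^2 + 0.24535722^2 + 0.19269319^2) = 0.86208853
U = k * uc = 2.58 * 0.86208853
U = 2.2242

2.2242


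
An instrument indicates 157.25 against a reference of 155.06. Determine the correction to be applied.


Correction = standard - reading
= 155.06 - 157.25
= -2.1900

-2.1900


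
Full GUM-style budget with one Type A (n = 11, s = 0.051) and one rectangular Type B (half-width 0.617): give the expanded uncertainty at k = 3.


u_A = s / sqrt(n) = 0.051 / sqrt(11) = 0.015377079
u_B = half_width / sqrt(3) = 0.617 / sqrt(3) = 0.35622512
uc = sqrt(u_A^2 + u_B^2) = sqrt(0.015377079^2 + 0.35622512^2) = 0.35655685
U = k * uc = 3 * 0.35655685
U = 1.0697

1.0697


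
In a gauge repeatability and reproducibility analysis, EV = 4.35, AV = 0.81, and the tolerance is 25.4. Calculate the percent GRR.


GRR = sqrt(EV^2 + AV^2) = sqrt(4.35^2 + 0.81^2) = 4.4247712
%GRR = GRR / tol * 100 = 4.4247712 / 25.4 * 100
%GRR = 17.4204

17.4204


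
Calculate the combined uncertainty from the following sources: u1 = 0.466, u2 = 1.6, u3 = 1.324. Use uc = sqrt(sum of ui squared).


uc = sqrt(0.466^2 + 1.6^2 + 1.324^2)
uc = sqrt(4.530132)
uc = 2.1284

2.1284


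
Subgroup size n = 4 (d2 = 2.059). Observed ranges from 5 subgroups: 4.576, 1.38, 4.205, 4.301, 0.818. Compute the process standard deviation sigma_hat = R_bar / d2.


R_bar = (4.576 + 1.38 + 4.205 + 4.301 + 0.818) / 5
R_bar = 15.28 / 5 = 3.056
sigma_hat = R_bar / d2 = 3.056 / 2.059 = 1.4842

1.4842


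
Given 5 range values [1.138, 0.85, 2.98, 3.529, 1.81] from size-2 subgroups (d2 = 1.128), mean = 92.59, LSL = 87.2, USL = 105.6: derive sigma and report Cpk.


R_bar = (1.138 + 0.85 + 2.98 + 3.529 + 1.81) / 5 = 2.0614
sigma = R_bar / d2 = 2.0614 / 1.128 = 1.8274823
Cp = (USL - LSL)/(6*sigma) = (105.6 - 87.2)/(6*1.8274823) = 1.6781
Cpu = (105.6 - 92.59)/(3*1.8274823) = 2.3730
Cpl = (92.59 - 87.2)/(3*1.8274823) = 0.9831
Cpk = min(Cpu, Cpl) = 0.9831

0.9831


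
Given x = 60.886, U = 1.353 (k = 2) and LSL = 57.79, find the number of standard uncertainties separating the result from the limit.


u = U / k = 1.353 / 2 = 0.6765
margin = |LSL - x| = |57.79 - 60.886| = 3.096
z = margin / u = 3.096 / 0.6765
z = 4.5765

4.5765


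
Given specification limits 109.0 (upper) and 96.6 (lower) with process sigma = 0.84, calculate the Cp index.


Cp = (USL - LSL) / (6 * sigma)
= (109.0 - 96.6) / (6 * 0.84)
= 12.4000 / 5.0400
= 2.4603

2.4603


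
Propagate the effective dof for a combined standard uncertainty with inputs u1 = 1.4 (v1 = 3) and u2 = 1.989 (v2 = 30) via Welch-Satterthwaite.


uc = sqrt(u1^2 + u2^2) = sqrt(1.4^2 + 1.989^2) = 2.4323078
v_eff = uc^4 / (u1^4/v1 + u2^4/v2)
= 2.4323078^4 / (1.4^4/3 + 1.989^4/30)
= 35.00049 / 1.8022298
v_eff = 19.4207

19.4207


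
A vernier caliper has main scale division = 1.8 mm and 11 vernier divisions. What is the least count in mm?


LC = MSD / n_div
= 1.8 / 11
= 0.1636

0.1636


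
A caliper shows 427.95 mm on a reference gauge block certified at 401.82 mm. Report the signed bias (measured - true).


Systematic error = measured - true
= 427.95 - 401.82
= 26.1300

26.1300


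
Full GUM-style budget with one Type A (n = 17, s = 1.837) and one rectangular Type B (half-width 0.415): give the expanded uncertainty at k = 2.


u_A = s / sqrt(n) = 1.837 / sqrt(17) = 0.44553794
u_B = half_width / sqrt(3) = 0.415 / sqrt(3) = 0.23960036
uc = sqrt(u_A^2 + u_B^2) = sqrt(0.44553794^2 + 0.23960036^2) = 0.50587784
U = k * uc = 2 * 0.50587784
U = 1.0118

1.0118


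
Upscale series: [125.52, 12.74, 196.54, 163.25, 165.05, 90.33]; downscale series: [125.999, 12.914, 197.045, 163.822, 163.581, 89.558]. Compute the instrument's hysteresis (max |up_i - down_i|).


|125.52 - 125.999| = 0.4790
|12.74 - 12.914| = 0.1740
|196.54 - 197.045| = 0.5050
|163.25 - 163.822| = 0.5720
|165.05 - 163.581| = 1.4690
|90.33 - 89.558| = 0.7720
hysteresis = max(diffs) = 1.4690

1.4690


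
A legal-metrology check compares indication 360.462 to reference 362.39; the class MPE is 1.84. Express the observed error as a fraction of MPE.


e = indication - reference = 360.462 - 362.39 = -1.9280
|e| = 1.9280
ratio = |e| / MPE = 1.9280 / 1.84
ratio = 1.0478

1.0478


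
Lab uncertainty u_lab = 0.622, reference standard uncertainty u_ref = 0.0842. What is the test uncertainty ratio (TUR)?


TUR = u_lab / u_ref
= 0.622 / 0.0842
= 7.3872

7.3872


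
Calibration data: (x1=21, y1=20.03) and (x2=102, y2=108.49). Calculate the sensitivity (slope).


slope = (y2 - y1) / (x2 - x1)
= (108.49 - 20.03) / (102 - 21)
= 88.4600 / 81
= 1.0921

1.0921


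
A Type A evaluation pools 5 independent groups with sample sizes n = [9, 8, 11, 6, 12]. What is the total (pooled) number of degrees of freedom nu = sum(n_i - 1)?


nu = sum_i (n_i - 1)
nu = ((9 - 1) + (8 - 1) + (11 - 1) + (6 - 1) + (12 - 1))
nu = 8 + 7 + 10 + 5 + 11
nu = 41

41


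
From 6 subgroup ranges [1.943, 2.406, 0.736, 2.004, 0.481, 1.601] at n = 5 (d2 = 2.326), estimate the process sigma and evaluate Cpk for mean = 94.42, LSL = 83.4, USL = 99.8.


R_bar = (1.943 + 2.406 + 0.736 + 2.004 + 0.481 + 1.601) / 6 = 1.5285
sigma = R_bar / d2 = 1.5285 / 2.326 = 0.65713672
Cp = (USL - LSL)/(6*sigma) = (99.8 - 83.4)/(6*0.65713672) = 4.1595
Cpu = (99.8 - 94.42)/(3*0.65713672) = 2.7290
Cpl = (94.42 - 83.4)/(3*0.65713672) = 5.5899
Cpk = min(Cpu, Cpl) = 2.7290

2.7290


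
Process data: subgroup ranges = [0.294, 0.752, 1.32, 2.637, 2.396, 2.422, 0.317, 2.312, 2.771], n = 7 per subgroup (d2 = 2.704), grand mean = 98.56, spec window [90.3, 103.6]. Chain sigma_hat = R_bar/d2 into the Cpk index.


R_bar = (0.294 + 0.752 + 1.32 + 2.637 + 2.396 + 2.422 + 0.317 + 2.312 + 2.771) / 9 = 1.6912222
sigma = R_bar / d2 = 1.6912222 / 2.704 = 0.625452
Cp = (USL - LSL)/(6*sigma) = (103.6 - 90.3)/(6*0.625452) = 3.5441
Cpu = (103.6 - 98.56)/(3*0.625452) = 2.6861
Cpl = (98.56 - 90.3)/(3*0.625452) = 4.4021
Cpk = min(Cpu, Cpl) = 2.6861

2.6861


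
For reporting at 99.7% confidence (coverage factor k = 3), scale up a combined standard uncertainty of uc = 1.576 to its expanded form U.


U = k * uc
U = 3 * 1.576
U = 4.7280

4.7280


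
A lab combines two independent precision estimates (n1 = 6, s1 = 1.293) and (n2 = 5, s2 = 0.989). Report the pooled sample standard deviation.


s_p = sqrt(((n1-1)*s1^2 + (n2-1)*s2^2) / (n1+n2-2))
numerator = (6-1)*1.293^2 + (5-1)*0.989^2 = 8.359245 + 3.912484 = 12.271729
denominator = 6 + 5 - 2 = 9
s_p^2 = 12.271729 / 9 = 1.3635254
s_p = sqrt(1.3635254) = 1.1677

1.1677
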